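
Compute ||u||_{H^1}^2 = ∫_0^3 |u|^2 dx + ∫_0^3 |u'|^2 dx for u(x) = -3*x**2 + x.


||u||_{H^1}^2 = 5979/10

The H^1 norm (squared) on an interval (0, L) is
  ||u||_{H^1}^2 = ∫_0^L u(x)^2 dx + ∫_0^L u'(x)^2 dx.
Compute u'(x) = 1 - 6*x.
Then u(x)^2 = 9*x**4 - 6*x**3 + x**2 and u'(x)^2 = 36*x**2 - 12*x + 1.
Integrate each monomial from 0 to 3 using ∫_0^3 c·x^n dx = c·3^(n+1)/(n+1):
  ∫_0^3 u(x)^2 dx = ∫_0^3 (9*x^4 - 6*x^3 + x^2) dx. Term by term:
    ∫_0^3 9*x^4 dx = 2187/5;  ∫_0^3 -6*x^3 dx = -243/2;  ∫_0^3 x^2 dx = 9.
  Sum: 2187/5 − 243/2 + 9 = 3249/10.
  ∫_0^3 u'(x)^2 dx = ∫_0^3 (36*x^2 - 12*x + 1) dx. Term by term:
    ∫_0^3 36*x^2 dx = 324;  ∫_0^3 -12*x dx = -54;  ∫_0^3 1 dx = 3.
  Sum: 324 − 54 + 3 = 273.
Adding: ||u||_{H^1}^2 = 3249/10 + 273 = 5979/10.


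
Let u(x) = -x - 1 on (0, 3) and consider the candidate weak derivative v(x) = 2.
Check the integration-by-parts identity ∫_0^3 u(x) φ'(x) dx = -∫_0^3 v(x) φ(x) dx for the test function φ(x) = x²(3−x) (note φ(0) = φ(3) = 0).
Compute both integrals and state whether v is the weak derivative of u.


LHS = 27/4, RHS = -27/2. No, v is not the weak derivative of u.

u(x) = -x - 1, classical derivative u'(x) = -1.
φ(x) = x²(3−x), so φ'(x) = 3*x*(2 - x).
Note φ(0) = φ(3) = 0, so the boundary term u·φ vanishes.
LHS = ∫_0^3 u(x) φ'(x) dx = ∫_0^3 (3*x^3 - 3*x^2 - 6*x) dx. Term by term:
  ∫_0^3 3*x^3 dx = 243/4;  ∫_0^3 -3*x^2 dx = -27;  ∫_0^3 -6*x dx = -27.
Sum: 243/4 − 27 − 27 = 27/4.
So LHS = 27/4.
∫_0^3 v(x) φ(x) dx = ∫_0^3 (-2*x^3 + 6*x^2) dx. Term by term:
  ∫_0^3 -2*x^3 dx = -81/2;  ∫_0^3 6*x^2 dx = 54.
Sum: -81/2 + 54 = 27/2.
So RHS = -∫_0^3 v(x) φ(x) dx = -27/2.
LHS − RHS = 81/4 ≠ 0, so the identity fails.
(For a valid weak derivative the identity must hold for EVERY test function, in particular this one. The failure shows v is NOT the weak derivative of u.)
Correct weak derivative would be u'(x) = -1.


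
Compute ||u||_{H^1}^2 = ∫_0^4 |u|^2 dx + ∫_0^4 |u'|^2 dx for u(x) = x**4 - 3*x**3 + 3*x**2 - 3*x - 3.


||u||_{H^1}^2 = 688264/63

The H^1 norm (squared) on an interval (0, L) is
  ||u||_{H^1}^2 = ∫_0^L u(x)^2 dx + ∫_0^L u'(x)^2 dx.
Compute u'(x) = 4*x**3 - 9*x**2 + 6*x - 3.
Then u(x)^2 = x**8 - 6*x**7 + 15*x**6 - 24*x**5 + 21*x**4 - 9*x**2 + 18*x + 9 and u'(x)^2 = 16*x**6 - 72*x**5 + 129*x**4 - 132*x**3 + 90*x**2 - 36*x + 9.
Integrate each monomial from 0 to 4 using ∫_0^4 c·x^n dx = c·4^(n+1)/(n+1):
  ∫_0^4 u(x)^2 dx = ∫_0^4 (x^8 - 6*x^7 + 15*x^6 - 24*x^5 + 21*x^4 - 9*x^2 + 18*x + 9) dx. Term by term:
    ∫_0^4 x^8 dx = 262144/9;  ∫_0^4 -6*x^7 dx = -49152;  ∫_0^4 15*x^6 dx = 245760/7;
    ∫_0^4 -24*x^5 dx = -16384;  ∫_0^4 21*x^4 dx = 21504/5;  ∫_0^4 -9*x^2 dx = -192;
    ∫_0^4 18*x dx = 144;  ∫_0^4 9 dx = 36.
  Sum: 262144/9 − 49152 + 245760/7 − 16384 + 21504/5 − 192 + 144 + 36 = 941372/315.
  ∫_0^4 u'(x)^2 dx = ∫_0^4 (16*x^6 - 72*x^5 + 129*x^4 - 132*x^3 + 90*x^2 - 36*x + 9) dx. Term by term:
    ∫_0^4 16*x^6 dx = 262144/7;  ∫_0^4 -72*x^5 dx = -49152;  ∫_0^4 129*x^4 dx = 132096/5;
    ∫_0^4 -132*x^3 dx = -8448;  ∫_0^4 90*x^2 dx = 1920;  ∫_0^4 -36*x dx = -288;
    ∫_0^4 9 dx = 36.
  Sum: 262144/7 − 49152 + 132096/5 − 8448 + 1920 − 288 + 36 = 277772/35.
Adding: ||u||_{H^1}^2 = 941372/315 + 277772/35 = 688264/63.


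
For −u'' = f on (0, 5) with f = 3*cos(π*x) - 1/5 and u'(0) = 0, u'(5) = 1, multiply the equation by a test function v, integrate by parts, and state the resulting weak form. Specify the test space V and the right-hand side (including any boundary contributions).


V = H^1(0, 5) (v unrestricted at boundary; u is determined up to an additive constant); weak form: ∫_0^5 u'v' dx = ∫_0^5 (3*cos(π*x) - 1/5) v dx + v(5) for all v ∈ V.

Multiply both sides by a test function v and integrate from 0 to 5:
  ∫_0^5 −u''(x) v(x) dx = ∫_0^5 f(x) v(x) dx.
Integrate the LHS by parts once:
  ∫_0^5 −u'' v dx = −[u'(x) v(x)]_0^5 + ∫_0^5 u'(x) v'(x) dx.
Thus ∫_0^5 u'(x) v'(x) dx = ∫_0^5 f(x) v(x) dx + [u'(x) v(x)]_0^5.
Choose V so that boundary terms are either known or forced to vanish.
u has inhomogeneous Neumann u'(0) = 0, u'(5) = 1. [u' v]_0^5 = (1)·v(5) − (0)·v(0) = v(5). Take V = H^1(0, 5); boundary term becomes part of RHS.
Weak formulation: find u (satisfying any essential BC) such that ∫_0^5 u'(x) v'(x) dx = ∫_0^5 f v dx + v(5) for all v ∈ V (Neumann data are natural BCs: they enter the RHS as boundary terms).
Substituting f(x) = 3*cos(π*x) - 1/5, the right-hand side is ∫_0^5 (3*cos(π*x) - 1/5) v dx + v(5).
Compatibility check (pure Neumann): taking v ≡ 1 ∈ V gives 0 = ∫_0^5 f dx + (1) − (0), i.e. ∫_0^5 f dx must equal u'(0) − u'(5) = -1. Indeed ∫_0^5 (3*cos(π*x) - 1/5) dx = -1, so the data are compatible. The solution is then unique only up to an additive constant (fix it e.g. by requiring ∫_0^5 u dx = 0).


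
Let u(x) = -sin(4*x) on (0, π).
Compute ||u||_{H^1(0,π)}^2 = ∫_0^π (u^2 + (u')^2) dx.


||u||_{H^1(0,π)}^2 = 17*π/2

u'(x) = -4*cos(4*x).
Expand u² and (u')² and integrate term by term on (0, π), using: for integers n ≥ 1, ∫_0^π sin²(nx) dx = ∫_0^π cos²(nx) dx = π/2; for n ≠ n', ∫_0^π sin(nx)sin(n'x) dx = ∫_0^π cos(nx)cos(n'x) dx = 0; and by product-to-sum, ∫_0^π sin(nx)cos(n'x) dx = ½∫_0^π [sin((n+n')x) + sin((n−n')x)] dx, which is 0 when n+n' is even and 2n/(n²−n'²) when n+n' is odd (it need not vanish on (0, π)).
  u² squared terms: (-1)²·∫sin(4x)² dx = 1·π/2 = π/2.
  So ∫_0^π u² dx = π/2.
  (u')² squared terms: (-4)²·∫cos(4x)² dx = 16·π/2 = 8*π.
  So ∫_0^π (u')² dx = 8*π.
||u||_{H^1}^2 = (π/2) + (8*π) = 17*π/2.


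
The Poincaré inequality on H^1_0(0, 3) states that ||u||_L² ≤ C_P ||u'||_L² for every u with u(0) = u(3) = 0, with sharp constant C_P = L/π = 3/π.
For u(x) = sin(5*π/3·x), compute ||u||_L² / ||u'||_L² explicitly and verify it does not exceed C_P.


||u||_L² / ||u'||_L² = 3/(5*π) < C_P = 3/π.

u(x) = sin(5*π/3·x), so u'(x) = 5*π*cos(5*π*x/3)/3.
Writing u(x) = A·sin(kπx/L) with A = 1 and k = 5, use ∫_0^L sin²(kπx/L) dx = L/2 and ∫_0^L cos²(kπx/L) dx = L/2.
u² = 1·sin²(5*π/3·x) and (u')² = 25*π^2/9·cos²(5*π/3·x), and each of sin², cos² integrates to L/2 = 3/2 over (0, 3).
∫_0^3 u² dx = 3/2, so ||u||_L² = sqrt(6)/2.
∫_0^3 (u')² dx = 25*π^2/6, so ||u'||_L² = 5*sqrt(6)*π/6.
Ratio ||u||_L² / ||u'||_L² = 3/(5*π).
Sharp Poincaré constant on H^1_0(0, 3) is C_P = L/π = 3/π, achieved by sin(π/3·x).
This is the k = 5 harmonic; the ratio L/(kπ) is strictly less than C_P = L/π, consistent with the sharp inequality ||u||_L² ≤ C_P ||u'||_L².


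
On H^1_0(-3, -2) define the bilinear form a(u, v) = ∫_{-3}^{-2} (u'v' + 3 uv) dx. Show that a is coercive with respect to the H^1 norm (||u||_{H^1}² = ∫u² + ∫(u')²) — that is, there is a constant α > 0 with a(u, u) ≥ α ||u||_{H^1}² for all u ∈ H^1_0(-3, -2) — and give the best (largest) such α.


α = 1

Coercivity of a(·,·) on H^1_0(-3, -2) means a(u, u) ≥ α ||u||_{H^1}² for every u ∈ H^1_0.
The interval has length L = 1, and Poincaré/coercivity depend only on L. Here a(u, u) = ∫(u')² + (3)·∫u².
Here c = 3 ≥ 1, so a(u,u) = ∫(u')² + c∫u² ≥ ∫(u')² + ∫u² = ||u||_{H^1}², i.e. α = 1 works. No larger α is possible: a(u,u) ≥ α||u||_{H^1}² means (1−α)∫(u')² ≥ (α−c)∫u², and for the modes u_n = sin(nπ(x−x₀)/L) (x₀ the left endpoint) one has ∫u_n²/∫(u_n')² = (L/(nπ))² → 0, so a(u_n,u_n)/||u_n||_{H^1}² → 1. Hence the optimal constant is α = 1.
Therefore α = 1.


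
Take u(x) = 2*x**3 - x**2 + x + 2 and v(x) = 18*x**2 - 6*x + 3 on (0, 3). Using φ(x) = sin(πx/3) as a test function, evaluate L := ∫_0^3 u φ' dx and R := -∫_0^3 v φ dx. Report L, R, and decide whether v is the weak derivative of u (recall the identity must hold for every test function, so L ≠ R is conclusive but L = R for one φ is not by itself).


LHS = -150/π + 648/π^3, RHS = -450/π + 1944/π^3. No, v is not the weak derivative of u.

u(x) = 2*x**3 - x**2 + x + 2, classical derivative u'(x) = 6*x**2 - 2*x + 1.
φ(x) = sin(πx/3), so φ'(x) = π*cos(π*x/3)/3.
Note φ(0) = φ(3) = 0, so the boundary term u·φ vanishes.
LHS = ∫_0^3 u(x) φ'(x) dx = ∫_0^3 (2*π*x^3*cos(π*x/3)/3 - π*x^2*cos(π*x/3)/3 + π*x*cos(π*x/3)/3 + 2*π*cos(π*x/3)/3) dx. Term by term:
  ∫_0^3 2*π*cos(π*x/3)/3 dx = 0;  ∫_0^3 -π*x^2*cos(π*x/3)/3 dx = 18/π;  ∫_0^3 π*x*cos(π*x/3)/3 dx = -6/π;
  ∫_0^3 2*π*x^3*cos(π*x/3)/3 dx = -162/π + 648/π^3.
Sum: 0 + 18/π − 6/π + -162/π + 648/π^3 = -150/π + 648/π^3.
So LHS = -150/π + 648/π^3.
∫_0^3 v(x) φ(x) dx = ∫_0^3 (18*x^2*sin(π*x/3) - 6*x*sin(π*x/3) + 3*sin(π*x/3)) dx. Term by term:
  ∫_0^3 3*sin(π*x/3) dx = 18/π;  ∫_0^3 -6*x*sin(π*x/3) dx = -54/π;  ∫_0^3 18*x^2*sin(π*x/3) dx = -1944/π^3 + 486/π.
Sum: 18/π − 54/π + -1944/π^3 + 486/π = -1944/π^3 + 450/π.
So RHS = -∫_0^3 v(x) φ(x) dx = -450/π + 1944/π^3.
LHS − RHS = -1296/π^3 + 300/π ≠ 0, so the identity fails.
(For a valid weak derivative the identity must hold for EVERY test function, in particular this one. The failure shows v is NOT the weak derivative of u.)
Correct weak derivative would be u'(x) = 6*x**2 - 2*x + 1.


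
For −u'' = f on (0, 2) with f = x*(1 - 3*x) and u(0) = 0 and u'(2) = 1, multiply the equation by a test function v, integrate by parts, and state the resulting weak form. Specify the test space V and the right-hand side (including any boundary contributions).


V = {v ∈ H^1(0, 2) : v(0) = 0} (test functions vanish at x = 0 where u is specified); weak form: ∫_0^2 u'v' dx = ∫_0^2 (x*(1 - 3*x)) v dx + v(2) for all v ∈ V.

Multiply both sides by a test function v and integrate from 0 to 2:
  ∫_0^2 −u''(x) v(x) dx = ∫_0^2 f(x) v(x) dx.
Integrate the LHS by parts once:
  ∫_0^2 −u'' v dx = −[u'(x) v(x)]_0^2 + ∫_0^2 u'(x) v'(x) dx.
Thus ∫_0^2 u'(x) v'(x) dx = ∫_0^2 f(x) v(x) dx + [u'(x) v(x)]_0^2.
Choose V so that boundary terms are either known or forced to vanish.
Mixed BC: u(0) = 0 (Dirichlet) and u'(2) = 1 (Neumann). Define V = {v ∈ H^1(0, 2) : v(0) = 0}. Then [u' v]_0^2 = u'(2)·v(2) − u'(0)·0 = v(2).
Weak formulation: find u (satisfying any essential BC) such that ∫_0^2 u'(x) v'(x) dx = ∫_0^2 f v dx + v(2) for all v ∈ V (Dirichlet at 0 absorbed into V; Neumann datum at x = 2 contributes the boundary term).
Substituting f(x) = x*(1 - 3*x), the right-hand side is ∫_0^2 (x*(1 - 3*x)) v dx + v(2).


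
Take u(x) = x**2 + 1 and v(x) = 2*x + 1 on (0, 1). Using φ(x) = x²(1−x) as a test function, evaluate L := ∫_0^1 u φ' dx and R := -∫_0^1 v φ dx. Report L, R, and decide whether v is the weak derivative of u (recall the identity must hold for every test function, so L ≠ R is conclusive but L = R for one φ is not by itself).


LHS = -1/10, RHS = -11/60. No, v is not the weak derivative of u.

u(x) = x**2 + 1, classical derivative u'(x) = 2*x.
φ(x) = x²(1−x), so φ'(x) = x*(2 - 3*x).
Note φ(0) = φ(1) = 0, so the boundary term u·φ vanishes.
LHS = ∫_0^1 u(x) φ'(x) dx = ∫_0^1 (-3*x^4 + 2*x^3 - 3*x^2 + 2*x) dx. Term by term:
  ∫_0^1 -3*x^4 dx = -3/5;  ∫_0^1 2*x^3 dx = 1/2;  ∫_0^1 -3*x^2 dx = -1;
  ∫_0^1 2*x dx = 1.
Sum: -3/5 + 1/2 − 1 + 1 = -1/10.
So LHS = -1/10.
∫_0^1 v(x) φ(x) dx = ∫_0^1 (-2*x^4 + x^3 + x^2) dx. Term by term:
  ∫_0^1 -2*x^4 dx = -2/5;  ∫_0^1 x^3 dx = 1/4;  ∫_0^1 x^2 dx = 1/3.
Sum: -2/5 + 1/4 + 1/3 = 11/60.
So RHS = -∫_0^1 v(x) φ(x) dx = -11/60.
LHS − RHS = 1/12 ≠ 0, so the identity fails.
(For a valid weak derivative the identity must hold for EVERY test function, in particular this one. The failure shows v is NOT the weak derivative of u.)
Correct weak derivative would be u'(x) = 2*x.


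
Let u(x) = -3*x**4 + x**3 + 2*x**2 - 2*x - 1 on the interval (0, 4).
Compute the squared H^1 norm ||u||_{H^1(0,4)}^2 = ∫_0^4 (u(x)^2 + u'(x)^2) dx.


||u||_{H^1}^2 = 2367236/5

The H^1 norm (squared) on an interval (0, L) is
  ||u||_{H^1}^2 = ∫_0^L u(x)^2 dx + ∫_0^L u'(x)^2 dx.
Compute u'(x) = -12*x**3 + 3*x**2 + 4*x - 2.
Then u(x)^2 = 9*x**8 - 6*x**7 - 11*x**6 + 16*x**5 + 6*x**4 - 10*x**3 + 4*x + 1 and u'(x)^2 = 144*x**6 - 72*x**5 - 87*x**4 + 72*x**3 + 4*x**2 - 16*x + 4.
Integrate each monomial from 0 to 4 using ∫_0^4 c·x^n dx = c·4^(n+1)/(n+1):
  ∫_0^4 u(x)^2 dx = ∫_0^4 (9*x^8 - 6*x^7 - 11*x^6 + 16*x^5 + 6*x^4 - 10*x^3 + 4*x + 1) dx. Term by term:
    ∫_0^4 9*x^8 dx = 262144;  ∫_0^4 -6*x^7 dx = -49152;  ∫_0^4 -11*x^6 dx = -180224/7;
    ∫_0^4 16*x^5 dx = 32768/3;  ∫_0^4 6*x^4 dx = 6144/5;  ∫_0^4 -10*x^3 dx = -640;
    ∫_0^4 4*x dx = 32;  ∫_0^4 1 dx = 4.
  Sum: 262144 − 49152 − 180224/7 + 32768/3 + 6144/5 − 640 + 32 + 4 = 20873284/105.
  ∫_0^4 u'(x)^2 dx = ∫_0^4 (144*x^6 - 72*x^5 - 87*x^4 + 72*x^3 + 4*x^2 - 16*x + 4) dx. Term by term:
    ∫_0^4 144*x^6 dx = 2359296/7;  ∫_0^4 -72*x^5 dx = -49152;  ∫_0^4 -87*x^4 dx = -89088/5;
    ∫_0^4 72*x^3 dx = 4608;  ∫_0^4 4*x^2 dx = 256/3;  ∫_0^4 -16*x dx = -128;
    ∫_0^4 4 dx = 16.
  Sum: 2359296/7 − 49152 − 89088/5 + 4608 + 256/3 − 128 + 16 = 28838672/105.
Adding: ||u||_{H^1}^2 = 20873284/105 + 28838672/105 = 2367236/5.


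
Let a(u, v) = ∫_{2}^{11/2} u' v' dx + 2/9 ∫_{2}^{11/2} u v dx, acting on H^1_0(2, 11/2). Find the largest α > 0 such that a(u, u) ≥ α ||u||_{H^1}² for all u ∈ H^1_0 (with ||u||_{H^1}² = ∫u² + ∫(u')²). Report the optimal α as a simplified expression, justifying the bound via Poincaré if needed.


α = 2*(49 + 18*π^2)/(9*(4*π^2 + 49))

Coercivity of a(·,·) on H^1_0(2, 11/2) means a(u, u) ≥ α ||u||_{H^1}² for every u ∈ H^1_0.
The interval has length L = 7/2, and Poincaré/coercivity depend only on L. Here a(u, u) = ∫(u')² + (2/9)·∫u².
Here 0 < c = 2/9 < 1. The condition a(u,u) ≥ α||u||_{H^1}² reads (1−α)∫(u')² ≥ (α−c)∫u². Any admissible α is ≤ 1 (rapidly oscillating u have ∫u²/∫(u')² → 0), and α = 1 would force 0 ≥ (1−c)∫u², impossible since c < 1; so 1−α > 0. By the sharp Poincaré inequality on H^1_0 of an interval of length L, ∫(u')² ≥ (π/L)²∫u² with equality for the first sine mode sin(π(x−x₀)/L) (x₀ the left endpoint), so the inequality holds for all u iff (1−α)(π/L)² ≥ α − c, i.e. α ≤ ((π/L)² + c)/((π/L)² + 1) = (1 + c(L/π)²)/(1 + (L/π)²). With (π/L)² = 4*π^2/49 and c = 2/9, the largest admissible constant is α = ((π/L)² + c)/((π/L)² + 1).
Simplifying, α = 2*(49 + 18*π^2)/(9*(4*π^2 + 49)).


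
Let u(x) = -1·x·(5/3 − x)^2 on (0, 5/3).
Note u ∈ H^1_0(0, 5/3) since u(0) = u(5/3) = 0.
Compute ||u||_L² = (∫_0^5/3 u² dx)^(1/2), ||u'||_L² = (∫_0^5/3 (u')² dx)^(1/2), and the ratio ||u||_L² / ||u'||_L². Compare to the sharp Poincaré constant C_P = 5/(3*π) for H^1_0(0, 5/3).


||u||_L² / ||u'||_L² = 5*sqrt(14)/42 < C_P = 5/(3*π).

u(x) = -1·x·(5/3 − x)^2, so u'(x) = (5 - 9*x)*(3*x - 5)/9.
u(x) = -1·x·(5/3 − x)^2 vanishes at x = 0 and x = 5/3, so u ∈ H^1_0(0, 5/3). Differentiate via the product rule and integrate the resulting polynomials term by term.
  ∫_0^5/3 u² dx = ∫_0^5/3 (x^6 - 20*x^5/3 + 50*x^4/3 - 500*x^3/27 + 625*x^2/81) dx. Term by term:
    ∫_0^5/3 x^6 dx = 78125/15309;  ∫_0^5/3 -20*x^5/3 dx = -156250/6561;  ∫_0^5/3 50*x^4/3 dx = 31250/729;
    ∫_0^5/3 -500*x^3/27 dx = -78125/2187;  ∫_0^5/3 625*x^2/81 dx = 78125/6561.
  Sum: 78125/15309 − 156250/6561 + 31250/729 − 78125/2187 + 78125/6561 = 15625/45927.
  ∫_0^5/3 (u')² dx = ∫_0^5/3 (9*x^4 - 40*x^3 + 550*x^2/9 - 1000*x/27 + 625/81) dx. Term by term:
    ∫_0^5/3 9*x^4 dx = 625/27;  ∫_0^5/3 -40*x^3 dx = -6250/81;  ∫_0^5/3 550*x^2/9 dx = 68750/729;
    ∫_0^5/3 -1000*x/27 dx = -12500/243;  ∫_0^5/3 625/81 dx = 3125/243.
  Sum: 625/27 − 6250/81 + 68750/729 − 12500/243 + 3125/243 = 1250/729.
∫_0^5/3 u² dx = 15625/45927, so ||u||_L² = 125*sqrt(7)/567.
∫_0^5/3 (u')² dx = 1250/729, so ||u'||_L² = 25*sqrt(2)/27.
Ratio ||u||_L² / ||u'||_L² = 5*sqrt(14)/42.
Sharp Poincaré constant on H^1_0(0, 5/3) is C_P = L/π = 5/(3*π), achieved by sin(3*π/5·x).
A polynomial bump cannot attain the sharp Poincaré constant (only the first sine eigenfunction does), so the ratio is strictly less than C_P, consistent with ||u||_L² ≤ C_P ||u'||_L².


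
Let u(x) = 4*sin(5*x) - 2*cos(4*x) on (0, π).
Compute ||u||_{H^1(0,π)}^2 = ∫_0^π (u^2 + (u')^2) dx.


||u||_{H^1(0,π)}^2 = -2720/9 + 242*π

u'(x) = 8*sin(4*x) + 20*cos(5*x).
Expand u² and (u')² and integrate term by term on (0, π), using: for integers n ≥ 1, ∫_0^π sin²(nx) dx = ∫_0^π cos²(nx) dx = π/2; for n ≠ n', ∫_0^π sin(nx)sin(n'x) dx = ∫_0^π cos(nx)cos(n'x) dx = 0; and by product-to-sum, ∫_0^π sin(nx)cos(n'x) dx = ½∫_0^π [sin((n+n')x) + sin((n−n')x)] dx, which is 0 when n+n' is even and 2n/(n²−n'²) when n+n' is odd (it need not vanish on (0, π)).
  u² squared terms: (-2)²·∫cos(4x)² dx = 4·π/2 = 2*π;  (4)²·∫sin(5x)² dx = 16·π/2 = 8*π.
  u² cross terms: 2·(-2)·(4)·∫cos(4x)·sin(5x) dx = -16·(10/9) = -160/9.
  So ∫_0^π u² dx = 2*π + 8*π − 160/9 = -160/9 + 10*π.
  (u')² squared terms: (8)²·∫sin(4x)² dx = 64·π/2 = 32*π;  (20)²·∫cos(5x)² dx = 400·π/2 = 200*π.
  (u')² cross terms: 2·(8)·(20)·∫sin(4x)·cos(5x) dx = 320·(-8/9) = -2560/9.
  So ∫_0^π (u')² dx = 32*π + 200*π − 2560/9 = -2560/9 + 232*π.
||u||_{H^1}^2 = (-160/9 + 10*π) + (-2560/9 + 232*π) = -2720/9 + 242*π.


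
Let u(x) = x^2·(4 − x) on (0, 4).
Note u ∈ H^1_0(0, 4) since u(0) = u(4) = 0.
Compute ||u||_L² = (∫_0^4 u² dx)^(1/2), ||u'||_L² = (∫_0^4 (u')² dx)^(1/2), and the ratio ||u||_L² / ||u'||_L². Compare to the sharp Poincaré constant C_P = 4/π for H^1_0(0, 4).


||u||_L² / ||u'||_L² = 2*sqrt(14)/7 < C_P = 4/π.

u(x) = x^2·(4 − x), so u'(x) = x*(8 - 3*x).
u(x) = x^2·(4 − x) vanishes at x = 0 and x = 4, so u ∈ H^1_0(0, 4). Differentiate via the product rule and integrate the resulting polynomials term by term.
  ∫_0^4 u² dx = ∫_0^4 (x^6 - 8*x^5 + 16*x^4) dx. Term by term:
    ∫_0^4 x^6 dx = 16384/7;  ∫_0^4 -8*x^5 dx = -16384/3;  ∫_0^4 16*x^4 dx = 16384/5.
  Sum: 16384/7 − 16384/3 + 16384/5 = 16384/105.
  ∫_0^4 (u')² dx = ∫_0^4 (9*x^4 - 48*x^3 + 64*x^2) dx. Term by term:
    ∫_0^4 9*x^4 dx = 9216/5;  ∫_0^4 -48*x^3 dx = -3072;  ∫_0^4 64*x^2 dx = 4096/3.
  Sum: 9216/5 − 3072 + 4096/3 = 2048/15.
∫_0^4 u² dx = 16384/105, so ||u||_L² = 128*sqrt(105)/105.
∫_0^4 (u')² dx = 2048/15, so ||u'||_L² = 32*sqrt(30)/15.
Ratio ||u||_L² / ||u'||_L² = 2*sqrt(14)/7.
Sharp Poincaré constant on H^1_0(0, 4) is C_P = L/π = 4/π, achieved by sin(π/4·x).
A polynomial bump cannot attain the sharp Poincaré constant (only the first sine eigenfunction does), so the ratio is strictly less than C_P, consistent with ||u||_L² ≤ C_P ||u'||_L².


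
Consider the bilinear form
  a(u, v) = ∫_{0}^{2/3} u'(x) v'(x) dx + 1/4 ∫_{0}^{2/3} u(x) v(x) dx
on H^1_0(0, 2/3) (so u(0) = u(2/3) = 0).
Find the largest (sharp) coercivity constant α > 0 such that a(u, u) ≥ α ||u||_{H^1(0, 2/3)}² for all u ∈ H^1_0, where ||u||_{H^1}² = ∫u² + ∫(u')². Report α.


α = (1 + 9*π^2)/(4 + 9*π^2)

Coercivity of a(·,·) on H^1_0(0, 2/3) means a(u, u) ≥ α ||u||_{H^1}² for every u ∈ H^1_0.
The interval has length L = 2/3, and Poincaré/coercivity depend only on L. Here a(u, u) = ∫(u')² + (1/4)·∫u².
Here 0 < c = 1/4 < 1. The condition a(u,u) ≥ α||u||_{H^1}² reads (1−α)∫(u')² ≥ (α−c)∫u². Any admissible α is ≤ 1 (rapidly oscillating u have ∫u²/∫(u')² → 0), and α = 1 would force 0 ≥ (1−c)∫u², impossible since c < 1; so 1−α > 0. By the sharp Poincaré inequality on H^1_0 of an interval of length L, ∫(u')² ≥ (π/L)²∫u² with equality for the first sine mode sin(π(x−x₀)/L) (x₀ the left endpoint), so the inequality holds for all u iff (1−α)(π/L)² ≥ α − c, i.e. α ≤ ((π/L)² + c)/((π/L)² + 1) = (1 + c(L/π)²)/(1 + (L/π)²). With (π/L)² = 9*π^2/4 and c = 1/4, the largest admissible constant is α = ((π/L)² + c)/((π/L)² + 1).
Simplifying, α = (1 + 9*π^2)/(4 + 9*π^2).


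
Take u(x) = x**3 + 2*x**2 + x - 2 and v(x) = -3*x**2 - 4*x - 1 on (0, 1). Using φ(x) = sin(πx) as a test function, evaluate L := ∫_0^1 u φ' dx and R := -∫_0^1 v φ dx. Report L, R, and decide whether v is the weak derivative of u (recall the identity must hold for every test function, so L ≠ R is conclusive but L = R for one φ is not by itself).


LHS = -9/π + 12/π^3, RHS = -12/π^3 + 9/π. No, v is not the weak derivative of u.

u(x) = x**3 + 2*x**2 + x - 2, classical derivative u'(x) = 3*x**2 + 4*x + 1.
φ(x) = sin(πx), so φ'(x) = π*cos(π*x).
Note φ(0) = φ(1) = 0, so the boundary term u·φ vanishes.
LHS = ∫_0^1 u(x) φ'(x) dx = ∫_0^1 (π*x^3*cos(π*x) + 2*π*x^2*cos(π*x) + π*x*cos(π*x) - 2*π*cos(π*x)) dx. Term by term:
  ∫_0^1 -2*π*cos(π*x) dx = 0;  ∫_0^1 π*x*cos(π*x) dx = -2/π;  ∫_0^1 π*x^3*cos(π*x) dx = -3/π + 12/π^3;
  ∫_0^1 2*π*x^2*cos(π*x) dx = -4/π.
Sum: 0 − 2/π + -3/π + 12/π^3 − 4/π = -9/π + 12/π^3.
So LHS = -9/π + 12/π^3.
∫_0^1 v(x) φ(x) dx = ∫_0^1 (-3*x^2*sin(π*x) - 4*x*sin(π*x) - sin(π*x)) dx. Term by term:
  ∫_0^1 -sin(π*x) dx = -2/π;  ∫_0^1 -4*x*sin(π*x) dx = -4/π;  ∫_0^1 -3*x^2*sin(π*x) dx = -3/π + 12/π^3.
Sum: -2/π − 4/π + -3/π + 12/π^3 = -9/π + 12/π^3.
So RHS = -∫_0^1 v(x) φ(x) dx = -12/π^3 + 9/π.
LHS − RHS = -18/π + 24/π^3 ≠ 0, so the identity fails.
(For a valid weak derivative the identity must hold for EVERY test function, in particular this one. The failure shows v is NOT the weak derivative of u.)
Correct weak derivative would be u'(x) = 3*x**2 + 4*x + 1.


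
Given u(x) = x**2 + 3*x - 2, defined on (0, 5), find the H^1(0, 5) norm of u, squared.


||u||_{H^1}^2 = 4005/2

The H^1 norm (squared) on an interval (0, L) is
  ||u||_{H^1}^2 = ∫_0^L u(x)^2 dx + ∫_0^L u'(x)^2 dx.
Compute u'(x) = 2*x + 3.
Then u(x)^2 = x**4 + 6*x**3 + 5*x**2 - 12*x + 4 and u'(x)^2 = 4*x**2 + 12*x + 9.
Integrate each monomial from 0 to 5 using ∫_0^5 c·x^n dx = c·5^(n+1)/(n+1):
  ∫_0^5 u(x)^2 dx = ∫_0^5 (x^4 + 6*x^3 + 5*x^2 - 12*x + 4) dx. Term by term:
    ∫_0^5 x^4 dx = 625;  ∫_0^5 6*x^3 dx = 1875/2;  ∫_0^5 5*x^2 dx = 625/3;
    ∫_0^5 -12*x dx = -150;  ∫_0^5 4 dx = 20.
  Sum: 625 + 1875/2 + 625/3 − 150 + 20 = 9845/6.
  ∫_0^5 u'(x)^2 dx = ∫_0^5 (4*x^2 + 12*x + 9) dx. Term by term:
    ∫_0^5 4*x^2 dx = 500/3;  ∫_0^5 12*x dx = 150;  ∫_0^5 9 dx = 45.
  Sum: 500/3 + 150 + 45 = 1085/3.
Adding: ||u||_{H^1}^2 = 9845/6 + 1085/3 = 4005/2.


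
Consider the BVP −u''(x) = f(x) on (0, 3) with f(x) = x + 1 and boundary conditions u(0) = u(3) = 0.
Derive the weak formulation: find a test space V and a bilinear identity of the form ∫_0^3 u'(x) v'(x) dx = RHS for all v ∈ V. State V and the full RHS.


V = H^1_0(0, 3) (so v(0) = v(3) = 0); weak form: ∫_0^3 u'v' dx = ∫_0^3 (x + 1) v dx for all v ∈ V.

Multiply both sides by a test function v and integrate from 0 to 3:
  ∫_0^3 −u''(x) v(x) dx = ∫_0^3 f(x) v(x) dx.
Integrate the LHS by parts once:
  ∫_0^3 −u'' v dx = −[u'(x) v(x)]_0^3 + ∫_0^3 u'(x) v'(x) dx.
Thus ∫_0^3 u'(x) v'(x) dx = ∫_0^3 f(x) v(x) dx + [u'(x) v(x)]_0^3.
Choose V so that boundary terms are either known or forced to vanish.
u is Dirichlet: u(0) = u(3) = 0. Let V = H^1_0(0, 3); then v(0) = v(3) = 0, and [u' v]_0^3 = 0.
Weak formulation: find u (satisfying any essential BC) such that ∫_0^3 u'(x) v'(x) dx = ∫_0^3 f v dx for all v ∈ V.
Substituting f(x) = x + 1, the right-hand side is ∫_0^3 (x + 1) v dx.


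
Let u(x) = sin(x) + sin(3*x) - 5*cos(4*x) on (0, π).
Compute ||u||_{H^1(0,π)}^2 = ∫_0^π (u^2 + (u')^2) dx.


||u||_{H^1(0,π)}^2 = 3536/21 + 437*π/2

u'(x) = 20*sin(4*x) + cos(x) + 3*cos(3*x).
Expand u² and (u')² and integrate term by term on (0, π), using: for integers n ≥ 1, ∫_0^π sin²(nx) dx = ∫_0^π cos²(nx) dx = π/2; for n ≠ n', ∫_0^π sin(nx)sin(n'x) dx = ∫_0^π cos(nx)cos(n'x) dx = 0; and by product-to-sum, ∫_0^π sin(nx)cos(n'x) dx = ½∫_0^π [sin((n+n')x) + sin((n−n')x)] dx, which is 0 when n+n' is even and 2n/(n²−n'²) when n+n' is odd (it need not vanish on (0, π)).
  u² squared terms: (-5)²·∫cos(4x)² dx = 25·π/2 = 25*π/2;  (1)²·∫sin(x)² dx = 1·π/2 = π/2;  (1)²·∫sin(3x)² dx = 1·π/2 = π/2.
  u² cross terms: 2·(-5)·(1)·∫cos(4x)·sin(x) dx = -10·(-2/15) = 4/3;  2·(-5)·(1)·∫cos(4x)·sin(3x) dx = -10·(-6/7) = 60/7;  2·(1)·(1)·∫sin(x)·sin(3x) dx = 2·(0) = 0.
  So ∫_0^π u² dx = 25*π/2 + π/2 + π/2 + 4/3 + 60/7 + 0 = 208/21 + 27*π/2.
  (u')² squared terms: (3)²·∫cos(3x)² dx = 9·π/2 = 9*π/2;  (20)²·∫sin(4x)² dx = 400·π/2 = 200*π;  (1)²·∫cos(x)² dx = 1·π/2 = π/2.
  (u')² cross terms: 2·(3)·(20)·∫cos(3x)·sin(4x) dx = 120·(8/7) = 960/7;  2·(3)·(1)·∫cos(3x)·cos(x) dx = 6·(0) = 0;  2·(20)·(1)·∫sin(4x)·cos(x) dx = 40·(8/15) = 64/3.
  So ∫_0^π (u')² dx = 9*π/2 + 200*π + π/2 + 960/7 + 0 + 64/3 = 3328/21 + 205*π.
||u||_{H^1}^2 = (208/21 + 27*π/2) + (3328/21 + 205*π) = 3536/21 + 437*π/2.


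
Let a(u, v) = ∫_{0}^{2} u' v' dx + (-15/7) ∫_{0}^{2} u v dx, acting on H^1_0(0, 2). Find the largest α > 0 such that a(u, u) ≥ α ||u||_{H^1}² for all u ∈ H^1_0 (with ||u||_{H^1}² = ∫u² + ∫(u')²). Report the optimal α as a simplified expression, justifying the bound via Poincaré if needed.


α = (-60/7 + π^2)/(4 + π^2)

Coercivity of a(·,·) on H^1_0(0, 2) means a(u, u) ≥ α ||u||_{H^1}² for every u ∈ H^1_0.
The interval has length L = 2, and Poincaré/coercivity depend only on L. Here a(u, u) = ∫(u')² + (-15/7)·∫u².
Here c = -15/7 < 0 with |c| < (π/L)² = π^2/4, so coercivity still holds. The condition a(u,u) ≥ α||u||_{H^1}² reads (1−α)∫(u')² ≥ (α−c)∫u². Any admissible α is ≤ 1 (rapidly oscillating u have ∫u²/∫(u')² → 0), and α = 1 would force 0 ≥ (1−c)∫u², impossible since c < 1; so 1−α > 0. By the sharp Poincaré inequality on H^1_0 of an interval of length L, ∫(u')² ≥ (π/L)²∫u² with equality for the first sine mode sin(π(x−x₀)/L) (x₀ the left endpoint), so the inequality holds for all u iff (1−α)(π/L)² ≥ α − c, i.e. α ≤ ((π/L)² + c)/((π/L)² + 1) = (1 + c(L/π)²)/(1 + (L/π)²). (Direct route, valid since c ≤ 0: Poincaré gives c∫u² ≥ c(L/π)²∫(u')², so a(u,u) ≥ (1 + c(L/π)²)∫(u')², while ||u||_{H^1}² ≤ (1 + (L/π)²)∫(u')²; dividing yields the same α.) With (π/L)² = π^2/4 and c = -15/7, the largest admissible constant is α = ((π/L)² + c)/((π/L)² + 1).
Simplifying, α = (-60/7 + π^2)/(4 + π^2).


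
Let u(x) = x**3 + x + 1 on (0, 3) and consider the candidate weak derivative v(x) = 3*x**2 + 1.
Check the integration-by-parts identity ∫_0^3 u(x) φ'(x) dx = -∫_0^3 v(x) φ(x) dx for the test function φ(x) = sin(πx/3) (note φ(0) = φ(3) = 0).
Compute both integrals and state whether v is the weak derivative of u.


LHS = -87/π + 324/π^3, RHS = -87/π + 324/π^3. Yes, v = u' weakly.

u(x) = x**3 + x + 1, classical derivative u'(x) = 3*x**2 + 1.
φ(x) = sin(πx/3), so φ'(x) = π*cos(π*x/3)/3.
Note φ(0) = φ(3) = 0, so the boundary term u·φ vanishes.
LHS = ∫_0^3 u(x) φ'(x) dx = ∫_0^3 (π*x^3*cos(π*x/3)/3 + π*x*cos(π*x/3)/3 + π*cos(π*x/3)/3) dx. Term by term:
  ∫_0^3 π*cos(π*x/3)/3 dx = 0;  ∫_0^3 π*x*cos(π*x/3)/3 dx = -6/π;  ∫_0^3 π*x^3*cos(π*x/3)/3 dx = -81/π + 324/π^3.
Sum: 0 − 6/π + -81/π + 324/π^3 = -87/π + 324/π^3.
So LHS = -87/π + 324/π^3.
∫_0^3 v(x) φ(x) dx = ∫_0^3 (3*x^2*sin(π*x/3) + sin(π*x/3)) dx. Term by term:
  ∫_0^3 3*x^2*sin(π*x/3) dx = -324/π^3 + 81/π;  ∫_0^3 sin(π*x/3) dx = 6/π.
Sum: -324/π^3 + 81/π + 6/π = -324/π^3 + 87/π.
So RHS = -∫_0^3 v(x) φ(x) dx = -87/π + 324/π^3.
LHS = RHS, so the identity holds for this test φ.
Moreover u is smooth here and v(x) = u'(x) = 3*x**2 + 1 pointwise, so the identity holds for every test function. Hence v is the weak derivative of u.


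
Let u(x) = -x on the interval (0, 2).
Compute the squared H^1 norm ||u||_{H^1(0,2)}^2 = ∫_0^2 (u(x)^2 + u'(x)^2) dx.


||u||_{H^1}^2 = 14/3

The H^1 norm (squared) on an interval (0, L) is
  ||u||_{H^1}^2 = ∫_0^L u(x)^2 dx + ∫_0^L u'(x)^2 dx.
Compute u'(x) = -1.
Then u(x)^2 = x**2 and u'(x)^2 = 1.
Integrate each monomial from 0 to 2 using ∫_0^2 c·x^n dx = c·2^(n+1)/(n+1):
  ∫_0^2 u(x)^2 dx = ∫_0^2 (x^2) dx. Term by term:
    ∫_0^2 x^2 dx = 8/3.
  ∫_0^2 u'(x)^2 dx = ∫_0^2 (1) dx. Term by term:
    ∫_0^2 1 dx = 2.
Adding: ||u||_{H^1}^2 = 8/3 + 2 = 14/3.


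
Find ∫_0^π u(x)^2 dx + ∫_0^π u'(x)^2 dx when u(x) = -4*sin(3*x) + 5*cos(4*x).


||u||_{H^1(0,π)}^2 = 4080/7 + 585*π/2

u'(x) = -20*sin(4*x) - 12*cos(3*x).
Expand u² and (u')² and integrate term by term on (0, π), using: for integers n ≥ 1, ∫_0^π sin²(nx) dx = ∫_0^π cos²(nx) dx = π/2; for n ≠ n', ∫_0^π sin(nx)sin(n'x) dx = ∫_0^π cos(nx)cos(n'x) dx = 0; and by product-to-sum, ∫_0^π sin(nx)cos(n'x) dx = ½∫_0^π [sin((n+n')x) + sin((n−n')x)] dx, which is 0 when n+n' is even and 2n/(n²−n'²) when n+n' is odd (it need not vanish on (0, π)).
  u² squared terms: (-4)²·∫sin(3x)² dx = 16·π/2 = 8*π;  (5)²·∫cos(4x)² dx = 25·π/2 = 25*π/2.
  u² cross terms: 2·(-4)·(5)·∫sin(3x)·cos(4x) dx = -40·(-6/7) = 240/7.
  So ∫_0^π u² dx = 8*π + 25*π/2 + 240/7 = 240/7 + 41*π/2.
  (u')² squared terms: (-20)²·∫sin(4x)² dx = 400·π/2 = 200*π;  (-12)²·∫cos(3x)² dx = 144·π/2 = 72*π.
  (u')² cross terms: 2·(-20)·(-12)·∫sin(4x)·cos(3x) dx = 480·(8/7) = 3840/7.
  So ∫_0^π (u')² dx = 200*π + 72*π + 3840/7 = 3840/7 + 272*π.
||u||_{H^1}^2 = (240/7 + 41*π/2) + (3840/7 + 272*π) = 4080/7 + 585*π/2.


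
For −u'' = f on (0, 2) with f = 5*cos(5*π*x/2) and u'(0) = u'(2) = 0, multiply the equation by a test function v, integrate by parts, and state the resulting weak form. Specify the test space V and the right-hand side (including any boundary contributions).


V = H^1(0, 2) (no boundary constraint on v; u is determined up to an additive constant); weak form: ∫_0^2 u'v' dx = ∫_0^2 (5*cos(5*π*x/2)) v dx for all v ∈ V.

Multiply both sides by a test function v and integrate from 0 to 2:
  ∫_0^2 −u''(x) v(x) dx = ∫_0^2 f(x) v(x) dx.
Integrate the LHS by parts once:
  ∫_0^2 −u'' v dx = −[u'(x) v(x)]_0^2 + ∫_0^2 u'(x) v'(x) dx.
Thus ∫_0^2 u'(x) v'(x) dx = ∫_0^2 f(x) v(x) dx + [u'(x) v(x)]_0^2.
Choose V so that boundary terms are either known or forced to vanish.
u has homogeneous Neumann: u'(0) = u'(2) = 0. So [u' v]_0^2 = 0·v(2) − 0·v(0) = 0 for any v; take V = H^1(0, 2).
Weak formulation: find u (satisfying any essential BC) such that ∫_0^2 u'(x) v'(x) dx = ∫_0^2 f v dx for all v ∈ V (homogeneous Neumann, so boundary terms vanish).
Substituting f(x) = 5*cos(5*π*x/2), the right-hand side is ∫_0^2 (5*cos(5*π*x/2)) v dx.
Compatibility check (pure Neumann): taking v ≡ 1 ∈ V gives 0 = ∫_0^2 f dx + (0) − (0), i.e. ∫_0^2 f dx must equal u'(0) − u'(2) = 0. Indeed ∫_0^2 (5*cos(5*π*x/2)) dx = 0, so the data are compatible. The solution is then unique only up to an additive constant (fix it e.g. by requiring ∫_0^2 u dx = 0).


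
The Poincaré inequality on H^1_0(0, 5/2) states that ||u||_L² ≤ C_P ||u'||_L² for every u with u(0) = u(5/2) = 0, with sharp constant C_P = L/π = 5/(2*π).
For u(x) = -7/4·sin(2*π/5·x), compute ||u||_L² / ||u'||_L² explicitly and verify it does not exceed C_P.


||u||_L² / ||u'||_L² = 5/(2*π) = C_P.

u(x) = -7/4·sin(2*π/5·x), so u'(x) = -7*π*cos(2*π*x/5)/10.
Writing u(x) = A·sin(kπx/L) with A = -7/4 and k = 1, use ∫_0^L sin²(kπx/L) dx = L/2 and ∫_0^L cos²(kπx/L) dx = L/2.
u² = 49/16·sin²(2*π/5·x) and (u')² = 49*π^2/100·cos²(2*π/5·x), and each of sin², cos² integrates to L/2 = 5/4 over (0, 5/2).
∫_0^5/2 u² dx = 245/64, so ||u||_L² = 7*sqrt(5)/8.
∫_0^5/2 (u')² dx = 49*π^2/80, so ||u'||_L² = 7*sqrt(5)*π/20.
Ratio ||u||_L² / ||u'||_L² = 5/(2*π).
Sharp Poincaré constant on H^1_0(0, 5/2) is C_P = L/π = 5/(2*π), achieved by sin(2*π/5·x).
This is the k = 1 eigenfunction (up to amplitude), so the ratio equals the sharp Poincaré constant exactly.


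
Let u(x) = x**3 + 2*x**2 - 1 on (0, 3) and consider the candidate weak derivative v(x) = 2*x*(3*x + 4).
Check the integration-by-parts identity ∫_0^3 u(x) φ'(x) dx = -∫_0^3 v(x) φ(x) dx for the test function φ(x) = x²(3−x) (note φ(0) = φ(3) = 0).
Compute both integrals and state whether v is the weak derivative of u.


LHS = -243/2, RHS = -243. No, v is not the weak derivative of u.

u(x) = x**3 + 2*x**2 - 1, classical derivative u'(x) = 3*x**2 + 4*x.
φ(x) = x²(3−x), so φ'(x) = 3*x*(2 - x).
Note φ(0) = φ(3) = 0, so the boundary term u·φ vanishes.
LHS = ∫_0^3 u(x) φ'(x) dx = ∫_0^3 (-3*x^5 + 12*x^3 + 3*x^2 - 6*x) dx. Term by term:
  ∫_0^3 -3*x^5 dx = -729/2;  ∫_0^3 12*x^3 dx = 243;  ∫_0^3 3*x^2 dx = 27;
  ∫_0^3 -6*x dx = -27.
Sum: -729/2 + 243 + 27 − 27 = -243/2.
So LHS = -243/2.
∫_0^3 v(x) φ(x) dx = ∫_0^3 (-6*x^5 + 10*x^4 + 24*x^3) dx. Term by term:
  ∫_0^3 -6*x^5 dx = -729;  ∫_0^3 10*x^4 dx = 486;  ∫_0^3 24*x^3 dx = 486.
Sum: -729 + 486 + 486 = 243.
So RHS = -∫_0^3 v(x) φ(x) dx = -243.
LHS − RHS = 243/2 ≠ 0, so the identity fails.
(For a valid weak derivative the identity must hold for EVERY test function, in particular this one. The failure shows v is NOT the weak derivative of u.)
Correct weak derivative would be u'(x) = 3*x**2 + 4*x.


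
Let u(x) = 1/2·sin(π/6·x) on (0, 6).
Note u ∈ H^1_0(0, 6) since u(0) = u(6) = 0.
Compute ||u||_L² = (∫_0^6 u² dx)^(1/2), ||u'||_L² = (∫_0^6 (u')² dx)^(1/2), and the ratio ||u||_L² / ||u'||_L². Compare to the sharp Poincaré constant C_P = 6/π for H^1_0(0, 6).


||u||_L² / ||u'||_L² = 6/π = C_P.

u(x) = 1/2·sin(π/6·x), so u'(x) = π*cos(π*x/6)/12.
Writing u(x) = A·sin(kπx/L) with A = 1/2 and k = 1, use ∫_0^L sin²(kπx/L) dx = L/2 and ∫_0^L cos²(kπx/L) dx = L/2.
u² = 1/4·sin²(π/6·x) and (u')² = π^2/144·cos²(π/6·x), and each of sin², cos² integrates to L/2 = 3 over (0, 6).
∫_0^6 u² dx = 3/4, so ||u||_L² = sqrt(3)/2.
∫_0^6 (u')² dx = π^2/48, so ||u'||_L² = sqrt(3)*π/12.
Ratio ||u||_L² / ||u'||_L² = 6/π.
Sharp Poincaré constant on H^1_0(0, 6) is C_P = L/π = 6/π, achieved by sin(π/6·x).
This is the k = 1 eigenfunction (up to amplitude), so the ratio equals the sharp Poincaré constant exactly.


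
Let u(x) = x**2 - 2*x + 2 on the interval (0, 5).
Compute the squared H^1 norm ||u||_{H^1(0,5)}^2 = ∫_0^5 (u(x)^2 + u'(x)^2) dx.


||u||_{H^1}^2 = 340

The H^1 norm (squared) on an interval (0, L) is
  ||u||_{H^1}^2 = ∫_0^L u(x)^2 dx + ∫_0^L u'(x)^2 dx.
Compute u'(x) = 2*x - 2.
Then u(x)^2 = x**4 - 4*x**3 + 8*x**2 - 8*x + 4 and u'(x)^2 = 4*x**2 - 8*x + 4.
Integrate each monomial from 0 to 5 using ∫_0^5 c·x^n dx = c·5^(n+1)/(n+1):
  ∫_0^5 u(x)^2 dx = ∫_0^5 (x^4 - 4*x^3 + 8*x^2 - 8*x + 4) dx. Term by term:
    ∫_0^5 x^4 dx = 625;  ∫_0^5 -4*x^3 dx = -625;  ∫_0^5 8*x^2 dx = 1000/3;
    ∫_0^5 -8*x dx = -100;  ∫_0^5 4 dx = 20.
  Sum: 625 − 625 + 1000/3 − 100 + 20 = 760/3.
  ∫_0^5 u'(x)^2 dx = ∫_0^5 (4*x^2 - 8*x + 4) dx. Term by term:
    ∫_0^5 4*x^2 dx = 500/3;  ∫_0^5 -8*x dx = -100;  ∫_0^5 4 dx = 20.
  Sum: 500/3 − 100 + 20 = 260/3.
Adding: ||u||_{H^1}^2 = 760/3 + 260/3 = 340.


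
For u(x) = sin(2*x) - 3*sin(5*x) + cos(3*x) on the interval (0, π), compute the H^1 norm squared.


||u||_{H^1(0,π)}^2 = -16 + 249*π/2

u'(x) = -3*sin(3*x) + 2*cos(2*x) - 15*cos(5*x).
Expand u² and (u')² and integrate term by term on (0, π), using: for integers n ≥ 1, ∫_0^π sin²(nx) dx = ∫_0^π cos²(nx) dx = π/2; for n ≠ n', ∫_0^π sin(nx)sin(n'x) dx = ∫_0^π cos(nx)cos(n'x) dx = 0; and by product-to-sum, ∫_0^π sin(nx)cos(n'x) dx = ½∫_0^π [sin((n+n')x) + sin((n−n')x)] dx, which is 0 when n+n' is even and 2n/(n²−n'²) when n+n' is odd (it need not vanish on (0, π)).
  u² squared terms: (-3)²·∫sin(5x)² dx = 9·π/2 = 9*π/2;  (1)²·∫cos(3x)² dx = 1·π/2 = π/2;  (1)²·∫sin(2x)² dx = 1·π/2 = π/2.
  u² cross terms: 2·(-3)·(1)·∫sin(5x)·cos(3x) dx = -6·(0) = 0;  2·(-3)·(1)·∫sin(5x)·sin(2x) dx = -6·(0) = 0;  2·(1)·(1)·∫cos(3x)·sin(2x) dx = 2·(-4/5) = -8/5.
  So ∫_0^π u² dx = 9*π/2 + π/2 + π/2 + 0 + 0 − 8/5 = -8/5 + 11*π/2.
  (u')² squared terms: (-15)²·∫cos(5x)² dx = 225·π/2 = 225*π/2;  (-3)²·∫sin(3x)² dx = 9·π/2 = 9*π/2;  (2)²·∫cos(2x)² dx = 4·π/2 = 2*π.
  (u')² cross terms: 2·(-15)·(-3)·∫cos(5x)·sin(3x) dx = 90·(0) = 0;  2·(-15)·(2)·∫cos(5x)·cos(2x) dx = -60·(0) = 0;  2·(-3)·(2)·∫sin(3x)·cos(2x) dx = -12·(6/5) = -72/5.
  So ∫_0^π (u')² dx = 225*π/2 + 9*π/2 + 2*π + 0 + 0 − 72/5 = -72/5 + 119*π.
||u||_{H^1}^2 = (-8/5 + 11*π/2) + (-72/5 + 119*π) = -16 + 249*π/2.


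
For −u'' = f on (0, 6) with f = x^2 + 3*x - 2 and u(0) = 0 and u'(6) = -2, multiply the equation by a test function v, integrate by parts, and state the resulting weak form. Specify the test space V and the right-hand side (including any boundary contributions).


V = {v ∈ H^1(0, 6) : v(0) = 0} (test functions vanish at x = 0 where u is specified); weak form: ∫_0^6 u'v' dx = ∫_0^6 (x^2 + 3*x - 2) v dx − 2·v(6) for all v ∈ V.

Multiply both sides by a test function v and integrate from 0 to 6:
  ∫_0^6 −u''(x) v(x) dx = ∫_0^6 f(x) v(x) dx.
Integrate the LHS by parts once:
  ∫_0^6 −u'' v dx = −[u'(x) v(x)]_0^6 + ∫_0^6 u'(x) v'(x) dx.
Thus ∫_0^6 u'(x) v'(x) dx = ∫_0^6 f(x) v(x) dx + [u'(x) v(x)]_0^6.
Choose V so that boundary terms are either known or forced to vanish.
Mixed BC: u(0) = 0 (Dirichlet) and u'(6) = -2 (Neumann). Define V = {v ∈ H^1(0, 6) : v(0) = 0}. Then [u' v]_0^6 = u'(6)·v(6) − u'(0)·0 = − 2·v(6).
Weak formulation: find u (satisfying any essential BC) such that ∫_0^6 u'(x) v'(x) dx = ∫_0^6 f v dx − 2·v(6) for all v ∈ V (Dirichlet at 0 absorbed into V; Neumann datum at x = 6 contributes the boundary term).
Substituting f(x) = x^2 + 3*x - 2, the right-hand side is ∫_0^6 (x^2 + 3*x - 2) v dx − 2·v(6).


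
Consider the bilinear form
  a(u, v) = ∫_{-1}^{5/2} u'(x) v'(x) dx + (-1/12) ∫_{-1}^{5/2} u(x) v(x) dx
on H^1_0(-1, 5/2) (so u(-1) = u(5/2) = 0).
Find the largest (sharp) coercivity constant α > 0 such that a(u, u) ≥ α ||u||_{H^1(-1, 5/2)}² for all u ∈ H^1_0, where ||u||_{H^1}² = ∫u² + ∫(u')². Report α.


α = (-49 + 48*π^2)/(12*(4*π^2 + 49))

Coercivity of a(·,·) on H^1_0(-1, 5/2) means a(u, u) ≥ α ||u||_{H^1}² for every u ∈ H^1_0.
The interval has length L = 7/2, and Poincaré/coercivity depend only on L. Here a(u, u) = ∫(u')² + (-1/12)·∫u².
Here c = -1/12 < 0 with |c| < (π/L)² = 4*π^2/49, so coercivity still holds. The condition a(u,u) ≥ α||u||_{H^1}² reads (1−α)∫(u')² ≥ (α−c)∫u². Any admissible α is ≤ 1 (rapidly oscillating u have ∫u²/∫(u')² → 0), and α = 1 would force 0 ≥ (1−c)∫u², impossible since c < 1; so 1−α > 0. By the sharp Poincaré inequality on H^1_0 of an interval of length L, ∫(u')² ≥ (π/L)²∫u² with equality for the first sine mode sin(π(x−x₀)/L) (x₀ the left endpoint), so the inequality holds for all u iff (1−α)(π/L)² ≥ α − c, i.e. α ≤ ((π/L)² + c)/((π/L)² + 1) = (1 + c(L/π)²)/(1 + (L/π)²). (Direct route, valid since c ≤ 0: Poincaré gives c∫u² ≥ c(L/π)²∫(u')², so a(u,u) ≥ (1 + c(L/π)²)∫(u')², while ||u||_{H^1}² ≤ (1 + (L/π)²)∫(u')²; dividing yields the same α.) With (π/L)² = 4*π^2/49 and c = -1/12, the largest admissible constant is α = ((π/L)² + c)/((π/L)² + 1).
Simplifying, α = (-49 + 48*π^2)/(12*(4*π^2 + 49)).


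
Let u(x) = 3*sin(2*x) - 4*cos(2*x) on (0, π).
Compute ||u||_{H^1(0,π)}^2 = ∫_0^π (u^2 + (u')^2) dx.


||u||_{H^1(0,π)}^2 = 125*π/2

u'(x) = 8*sin(2*x) + 6*cos(2*x).
Expand u² and (u')² and integrate term by term on (0, π), using: for integers n ≥ 1, ∫_0^π sin²(nx) dx = ∫_0^π cos²(nx) dx = π/2; for n ≠ n', ∫_0^π sin(nx)sin(n'x) dx = ∫_0^π cos(nx)cos(n'x) dx = 0; and by product-to-sum, ∫_0^π sin(nx)cos(n'x) dx = ½∫_0^π [sin((n+n')x) + sin((n−n')x)] dx, which is 0 when n+n' is even and 2n/(n²−n'²) when n+n' is odd (it need not vanish on (0, π)).
  u² squared terms: (-4)²·∫cos(2x)² dx = 16·π/2 = 8*π;  (3)²·∫sin(2x)² dx = 9·π/2 = 9*π/2.
  u² cross terms: 2·(-4)·(3)·∫cos(2x)·sin(2x) dx = -24·(0) = 0.
  So ∫_0^π u² dx = 8*π + 9*π/2 + 0 = 25*π/2.
  (u')² squared terms: (6)²·∫cos(2x)² dx = 36·π/2 = 18*π;  (8)²·∫sin(2x)² dx = 64·π/2 = 32*π.
  (u')² cross terms: 2·(6)·(8)·∫cos(2x)·sin(2x) dx = 96·(0) = 0.
  So ∫_0^π (u')² dx = 18*π + 32*π + 0 = 50*π.
||u||_{H^1}^2 = (25*π/2) + (50*π) = 125*π/2.
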